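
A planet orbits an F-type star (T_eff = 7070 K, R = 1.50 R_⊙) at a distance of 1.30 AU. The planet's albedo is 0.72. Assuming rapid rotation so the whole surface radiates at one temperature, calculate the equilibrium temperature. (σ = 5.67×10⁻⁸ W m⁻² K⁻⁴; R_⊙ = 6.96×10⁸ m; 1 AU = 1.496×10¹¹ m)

T_eq ≈ 266 K

R_⋆ = 1.50 × 6.96×10⁸ = 1.04×10⁹ m.
d = 1.30 AU = 1.94×10¹¹ m.
L = 4πR_⋆²σT_⋆⁴ = 4π(1.04×10⁹)² × 5.67×10⁻⁸ × (7070)⁴ = 1.94×10²⁷ W.
S = L/(4πd²) = 4080 W m⁻².
Energy balance: absorbed = emitted ⇒ πR²·S(1−A) = 4πR²·σT_eq⁴, so T_eq⁴ = S(1−A)/(4σ).
T_eq = [4080 × 0.28 / (4 × 5.67×10⁻⁸)]^(1/4) = (5.04×10⁹)^(1/4) = 266 K.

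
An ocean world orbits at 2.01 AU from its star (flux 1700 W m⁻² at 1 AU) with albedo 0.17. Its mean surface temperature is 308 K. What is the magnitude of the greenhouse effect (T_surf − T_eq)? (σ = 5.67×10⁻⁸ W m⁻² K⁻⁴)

ΔT ≈ 109.9 K

S = 1700/2.01² = 420.8 W m⁻².
T_eq = [S(1−A)/(4σ)]^(1/4) = [420.8×0.83/(4×5.67×10⁻⁸)]^(1/4) = 198.1 K.
ΔT = T_surf − T_eq = 308 − 198.1.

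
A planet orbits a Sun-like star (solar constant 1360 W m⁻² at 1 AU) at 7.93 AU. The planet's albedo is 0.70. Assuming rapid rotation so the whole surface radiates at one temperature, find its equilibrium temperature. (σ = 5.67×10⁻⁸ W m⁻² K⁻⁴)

T_eq ≈ 73.1 K

Flux at 7.93 AU: S = 1360/7.93² = 21.6 W m⁻².
Energy balance: absorbed = emitted ⇒ πR²·S(1−A) = 4πR²·σT_eq⁴, so T_eq⁴ = S(1−A)/(4σ).
T_eq = [21.6 × 0.30 / (4 × 5.67×10⁻⁸)]^(1/4) = (2.86×10⁷)^(1/4) = 73.1 K.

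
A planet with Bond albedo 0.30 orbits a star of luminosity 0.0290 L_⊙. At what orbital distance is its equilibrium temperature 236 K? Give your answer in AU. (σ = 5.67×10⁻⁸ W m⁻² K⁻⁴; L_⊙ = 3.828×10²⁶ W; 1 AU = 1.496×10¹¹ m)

L = 0.0290 × 3.828×10²⁶ = 1.11×10²⁵ W.
From T_eq⁴ = L(1−A)/(16πσd²): d = √[L(1−A)/(16πσT_eq⁴)].
d = √[1.11×10²⁵ × 0.70 / (16π × 5.67×10⁻⁸ × (236)⁴)] = 2.96×10¹⁰ m = 0.198 AU.

d ≈ 0.198 AU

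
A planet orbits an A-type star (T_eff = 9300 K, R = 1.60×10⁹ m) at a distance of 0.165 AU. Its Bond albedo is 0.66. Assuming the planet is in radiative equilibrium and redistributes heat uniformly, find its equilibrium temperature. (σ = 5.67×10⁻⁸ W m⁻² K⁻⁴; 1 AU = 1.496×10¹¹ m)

d = 0.165 AU = 2.47×10¹⁰ m.
L = 4πR_⋆²σT_⋆⁴ = 4π(1.60×10⁹)² × 5.67×10⁻⁸ × (9300)⁴ = 1.36×10²⁸ W.
S = L/(4πd²) = 1.78×10⁶ W m⁻².
Energy balance: absorbed = emitted ⇒ πR²·S(1−A) = 4πR²·σT_eq⁴, so T_eq⁴ = S(1−A)/(4σ).
T_eq = [1.78×10⁶ × 0.34 / (4 × 5.67×10⁻⁸)]^(1/4) = (2.67×10¹²)^(1/4) = 1280 K.

T_eq ≈ 1280 K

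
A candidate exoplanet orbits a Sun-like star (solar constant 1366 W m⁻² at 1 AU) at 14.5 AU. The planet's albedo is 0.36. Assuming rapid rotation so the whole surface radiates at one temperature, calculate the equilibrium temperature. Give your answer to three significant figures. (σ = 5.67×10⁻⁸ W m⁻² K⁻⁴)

T_eq ≈ 65.4 K

Flux at 14.5 AU: S = 1366/14.5² = 6.50 W m⁻².
Energy balance: absorbed = emitted ⇒ πR²·S(1−A) = 4πR²·σT_eq⁴, so T_eq⁴ = S(1−A)/(4σ).
T_eq = [6.50 × 0.64 / (4 × 5.67×10⁻⁸)]^(1/4) = (1.83×10⁷)^(1/4) = 65.4 K.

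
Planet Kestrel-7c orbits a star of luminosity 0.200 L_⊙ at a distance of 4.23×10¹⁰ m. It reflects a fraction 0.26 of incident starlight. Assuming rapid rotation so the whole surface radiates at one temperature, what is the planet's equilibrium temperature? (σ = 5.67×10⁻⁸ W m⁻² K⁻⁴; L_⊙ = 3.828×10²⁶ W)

L = 0.200 × 3.828×10²⁶ = 7.66×10²⁵ W.
Flux: S = L/(4πd²) = 7.66×10²⁵/(4π×(4.23×10¹⁰)²) = 3400 W m⁻².
Energy balance: absorbed = emitted ⇒ πR²·S(1−A) = 4πR²·σT_eq⁴, so T_eq⁴ = S(1−A)/(4σ).
T_eq = [3400 × 0.74 / (4 × 5.67×10⁻⁸)]^(1/4) = (1.11×10¹⁰)^(1/4) = 325 K.

T_eq ≈ 325 K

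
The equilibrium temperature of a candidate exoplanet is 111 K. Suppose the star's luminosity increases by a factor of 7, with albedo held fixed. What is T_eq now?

T_eq ≈ 181 K

T_eq ∝ L^(1/4) · d^(−1/2).
T′ = 111 × 7^(1/4) = 181 K.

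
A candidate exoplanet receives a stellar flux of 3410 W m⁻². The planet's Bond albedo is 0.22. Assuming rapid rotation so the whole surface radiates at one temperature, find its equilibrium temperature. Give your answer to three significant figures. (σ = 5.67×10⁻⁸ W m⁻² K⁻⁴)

T_eq ≈ 329 K

Energy balance: absorbed = emitted ⇒ πR²·S(1−A) = 4πR²·σT_eq⁴, so T_eq⁴ = S(1−A)/(4σ).
T_eq = [3410 × 0.78 / (4 × 5.67×10⁻⁸)]^(1/4) = (1.17×10¹⁰)^(1/4) = 329 K.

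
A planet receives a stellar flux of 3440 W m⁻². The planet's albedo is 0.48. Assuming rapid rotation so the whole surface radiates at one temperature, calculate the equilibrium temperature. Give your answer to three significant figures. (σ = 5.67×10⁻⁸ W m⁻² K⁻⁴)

T_eq ≈ 298 K

Energy balance: absorbed = emitted ⇒ πR²·S(1−A) = 4πR²·σT_eq⁴, so T_eq⁴ = S(1−A)/(4σ).
T_eq = [3440 × 0.52 / (4 × 5.67×10⁻⁸)]^(1/4) = (7.89×10⁹)^(1/4) = 298 K.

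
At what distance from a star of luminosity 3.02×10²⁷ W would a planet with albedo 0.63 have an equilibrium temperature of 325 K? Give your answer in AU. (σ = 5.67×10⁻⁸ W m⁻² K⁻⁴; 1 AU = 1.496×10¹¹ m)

d ≈ 1.25 AU

From T_eq⁴ = L(1−A)/(16πσd²): d = √[L(1−A)/(16πσT_eq⁴)].
d = √[3.02×10²⁷ × 0.37 / (16π × 5.67×10⁻⁸ × (325)⁴)] = 1.87×10¹¹ m = 1.25 AU.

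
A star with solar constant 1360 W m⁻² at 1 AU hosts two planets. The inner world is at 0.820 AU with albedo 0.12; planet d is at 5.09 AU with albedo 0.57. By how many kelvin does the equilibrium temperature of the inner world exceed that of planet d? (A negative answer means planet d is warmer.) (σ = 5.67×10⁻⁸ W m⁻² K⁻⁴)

T_eq = [S₀(1−A)/(4σd²)]^(1/4), so T ∝ (1−A)^(1/4) / √d.
T₁ = [1360×0.88/(4×5.67×10⁻⁸×0.820²)]^(1/4) = 297.64 K.
T₂ = [1360×0.43/(4×5.67×10⁻⁸×5.09²)]^(1/4) = 99.88 K.

ΔT ≈ 197.8 K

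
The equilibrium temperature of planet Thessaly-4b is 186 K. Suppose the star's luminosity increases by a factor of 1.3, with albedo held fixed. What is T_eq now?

T_eq ≈ 199 K

T_eq ∝ L^(1/4) · d^(−1/2).
T′ = 186 × 1.3^(1/4) = 199 K.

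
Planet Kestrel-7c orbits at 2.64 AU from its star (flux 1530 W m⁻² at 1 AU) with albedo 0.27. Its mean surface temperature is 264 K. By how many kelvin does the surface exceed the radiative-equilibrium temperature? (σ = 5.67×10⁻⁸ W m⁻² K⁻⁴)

S = 1530/2.64² = 219.5 W m⁻².
T_eq = [S(1−A)/(4σ)]^(1/4) = [219.5×0.73/(4×5.67×10⁻⁸)]^(1/4) = 163.0 K.
ΔT = T_surf − T_eq = 264 − 163.0.

ΔT ≈ 101.0 K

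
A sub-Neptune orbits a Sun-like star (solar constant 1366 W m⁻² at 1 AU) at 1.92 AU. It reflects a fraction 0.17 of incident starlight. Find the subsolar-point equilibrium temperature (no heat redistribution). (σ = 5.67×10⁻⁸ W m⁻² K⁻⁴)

T_ss ≈ 271 K

Flux at 1.92 AU: S = 1366/1.92² = 371 W m⁻².
At the subsolar point the surface absorbs S(1−A) and emits σT⁴ per unit area — no factor of 4, since only the local patch is in balance.
T = [371 × 0.83 / 5.67×10⁻⁸]^(1/4) = (5.42×10⁹)^(1/4) = 271 K.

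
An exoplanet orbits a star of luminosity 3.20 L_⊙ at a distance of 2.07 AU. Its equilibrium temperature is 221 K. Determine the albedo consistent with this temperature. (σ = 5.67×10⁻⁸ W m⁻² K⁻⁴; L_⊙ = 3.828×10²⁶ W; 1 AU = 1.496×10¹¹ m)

A ≈ 0.47

d = 2.07 AU = 3.10×10¹¹ m.
L = 3.20 × 3.828×10²⁶ = 1.22×10²⁷ W.
Flux: S = L/(4πd²) = 1.22×10²⁷/(4π×(3.10×10¹¹)²) = 1020 W m⁻².
From T_eq⁴ = S(1−A)/(4σ): 1−A = 4σT_eq⁴/S.
1−A = 4 × 5.67×10⁻⁸ × (221)⁴ / 1020 = 0.532.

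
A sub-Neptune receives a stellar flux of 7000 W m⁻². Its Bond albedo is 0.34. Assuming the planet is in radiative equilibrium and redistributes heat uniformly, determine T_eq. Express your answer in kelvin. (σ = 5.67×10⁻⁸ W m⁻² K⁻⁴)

T_eq ≈ 378 K

Energy balance: absorbed = emitted ⇒ πR²·S(1−A) = 4πR²·σT_eq⁴, so T_eq⁴ = S(1−A)/(4σ).
T_eq = [7000 × 0.66 / (4 × 5.67×10⁻⁸)]^(1/4) = (2.04×10¹⁰)^(1/4) = 378 K.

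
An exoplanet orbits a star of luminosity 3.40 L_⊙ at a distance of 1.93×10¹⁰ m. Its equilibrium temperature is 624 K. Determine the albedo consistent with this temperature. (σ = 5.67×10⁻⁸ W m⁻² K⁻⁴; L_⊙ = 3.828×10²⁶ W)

L = 3.40 × 3.828×10²⁶ = 1.30×10²⁷ W.
Flux: S = L/(4πd²) = 1.30×10²⁷/(4π×(1.93×10¹⁰)²) = 2.78×10⁵ W m⁻².
From T_eq⁴ = S(1−A)/(4σ): 1−A = 4σT_eq⁴/S.
1−A = 4 × 5.67×10⁻⁸ × (624)⁴ / 2.78×10⁵ = 0.124.

A ≈ 0.88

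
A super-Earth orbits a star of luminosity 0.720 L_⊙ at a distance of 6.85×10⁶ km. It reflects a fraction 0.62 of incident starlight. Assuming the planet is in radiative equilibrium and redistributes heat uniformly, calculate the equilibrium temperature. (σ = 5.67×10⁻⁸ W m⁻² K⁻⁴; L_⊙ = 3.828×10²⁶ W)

d = 6.85×10⁶ km = 6.85×10⁹ m.
L = 0.720 × 3.828×10²⁶ = 2.76×10²⁶ W.
Flux: S = L/(4πd²) = 2.76×10²⁶/(4π×(6.85×10⁹)²) = 4.67×10⁵ W m⁻².
Energy balance: absorbed = emitted ⇒ πR²·S(1−A) = 4πR²·σT_eq⁴, so T_eq⁴ = S(1−A)/(4σ).
T_eq = [4.67×10⁵ × 0.38 / (4 × 5.67×10⁻⁸)]^(1/4) = (7.83×10¹¹)^(1/4) = 941 K.

T_eq ≈ 941 K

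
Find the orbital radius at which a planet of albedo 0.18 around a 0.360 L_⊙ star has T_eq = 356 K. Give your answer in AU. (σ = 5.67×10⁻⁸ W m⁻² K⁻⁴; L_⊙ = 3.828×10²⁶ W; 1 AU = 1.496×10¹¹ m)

L = 0.360 × 3.828×10²⁶ = 1.38×10²⁶ W.
From T_eq⁴ = L(1−A)/(16πσd²): d = √[L(1−A)/(16πσT_eq⁴)].
d = √[1.38×10²⁶ × 0.82 / (16π × 5.67×10⁻⁸ × (356)⁴)] = 4.97×10¹⁰ m = 0.332 AU.

d ≈ 0.332 AU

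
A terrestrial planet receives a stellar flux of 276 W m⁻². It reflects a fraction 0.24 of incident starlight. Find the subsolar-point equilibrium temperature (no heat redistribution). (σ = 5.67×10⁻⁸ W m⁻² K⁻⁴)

At the subsolar point the surface absorbs S(1−A) and emits σT⁴ per unit area — no factor of 4, since only the local patch is in balance.
T = [276 × 0.76 / 5.67×10⁻⁸]^(1/4) = (3.70×10⁹)^(1/4) = 247 K.

T_ss ≈ 247 K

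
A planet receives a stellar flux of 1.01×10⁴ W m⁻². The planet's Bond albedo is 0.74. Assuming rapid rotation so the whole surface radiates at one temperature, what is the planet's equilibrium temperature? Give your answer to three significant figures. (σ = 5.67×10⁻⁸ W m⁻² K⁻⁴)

Energy balance: absorbed = emitted ⇒ πR²·S(1−A) = 4πR²·σT_eq⁴, so T_eq⁴ = S(1−A)/(4σ).
T_eq = [1.01×10⁴ × 0.26 / (4 × 5.67×10⁻⁸)]^(1/4) = (1.16×10¹⁰)^(1/4) = 328 K.

T_eq ≈ 328 K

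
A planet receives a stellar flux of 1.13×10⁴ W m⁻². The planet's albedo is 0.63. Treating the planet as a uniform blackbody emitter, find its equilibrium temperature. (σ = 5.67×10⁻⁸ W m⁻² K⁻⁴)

Energy balance: absorbed = emitted ⇒ πR²·S(1−A) = 4πR²·σT_eq⁴, so T_eq⁴ = S(1−A)/(4σ).
T_eq = [1.13×10⁴ × 0.37 / (4 × 5.67×10⁻⁸)]^(1/4) = (1.84×10¹⁰)^(1/4) = 368 K.

T_eq ≈ 368 K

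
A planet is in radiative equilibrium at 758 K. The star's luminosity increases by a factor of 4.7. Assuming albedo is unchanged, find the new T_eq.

T_eq ∝ L^(1/4) · d^(−1/2).
T′ = 758 × 4.7^(1/4) = 1120 K.

T_eq ≈ 1120 K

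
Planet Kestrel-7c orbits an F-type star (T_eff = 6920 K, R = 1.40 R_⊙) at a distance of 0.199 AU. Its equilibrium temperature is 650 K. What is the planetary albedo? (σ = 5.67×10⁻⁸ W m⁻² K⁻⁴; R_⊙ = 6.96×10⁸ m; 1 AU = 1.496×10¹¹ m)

R_⋆ = 1.40 × 6.96×10⁸ = 9.74×10⁸ m.
d = 0.199 AU = 2.98×10¹⁰ m.
L = 4πR_⋆²σT_⋆⁴ = 4π(9.74×10⁸)² × 5.67×10⁻⁸ × (6920)⁴ = 1.55×10²⁷ W.
S = L/(4πd²) = 1.39×10⁵ W m⁻².
From T_eq⁴ = S(1−A)/(4σ): 1−A = 4σT_eq⁴/S.
1−A = 4 × 5.67×10⁻⁸ × (650)⁴ / 1.39×10⁵ = 0.291.

A ≈ 0.71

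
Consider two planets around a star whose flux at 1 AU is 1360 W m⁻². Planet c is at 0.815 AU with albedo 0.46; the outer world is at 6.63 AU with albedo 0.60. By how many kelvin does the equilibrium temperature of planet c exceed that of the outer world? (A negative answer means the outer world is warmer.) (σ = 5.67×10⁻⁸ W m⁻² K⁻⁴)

ΔT ≈ 178.3 K

T_eq = [S₀(1−A)/(4σd²)]^(1/4), so T ∝ (1−A)^(1/4) / √d.
T₁ = [1360×0.54/(4×5.67×10⁻⁸×0.815²)]^(1/4) = 264.24 K.
T₂ = [1360×0.40/(4×5.67×10⁻⁸×6.63²)]^(1/4) = 85.95 K.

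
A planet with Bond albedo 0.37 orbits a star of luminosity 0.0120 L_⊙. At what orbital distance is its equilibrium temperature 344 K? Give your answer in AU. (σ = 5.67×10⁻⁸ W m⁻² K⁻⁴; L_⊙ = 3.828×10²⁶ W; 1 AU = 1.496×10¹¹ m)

L = 0.0120 × 3.828×10²⁶ = 4.59×10²⁴ W.
From T_eq⁴ = L(1−A)/(16πσd²): d = √[L(1−A)/(16πσT_eq⁴)].
d = √[4.59×10²⁴ × 0.63 / (16π × 5.67×10⁻⁸ × (344)⁴)] = 8.52×10⁹ m = 0.0569 AU.

d ≈ 0.0569 AU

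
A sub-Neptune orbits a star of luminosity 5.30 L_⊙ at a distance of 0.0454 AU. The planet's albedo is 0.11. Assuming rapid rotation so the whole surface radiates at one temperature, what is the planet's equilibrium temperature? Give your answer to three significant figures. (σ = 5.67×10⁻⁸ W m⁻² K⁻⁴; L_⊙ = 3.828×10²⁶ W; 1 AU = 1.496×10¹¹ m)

T_eq ≈ 1930 K

d = 0.0454 AU = 6.79×10⁹ m.
L = 5.30 × 3.828×10²⁶ = 2.03×10²⁷ W.
Flux: S = L/(4πd²) = 2.03×10²⁷/(4π×(6.79×10⁹)²) = 3.50×10⁶ W m⁻².
Energy balance: absorbed = emitted ⇒ πR²·S(1−A) = 4πR²·σT_eq⁴, so T_eq⁴ = S(1−A)/(4σ).
T_eq = [3.50×10⁶ × 0.89 / (4 × 5.67×10⁻⁸)]^(1/4) = (1.37×10¹³)^(1/4) = 1930 K.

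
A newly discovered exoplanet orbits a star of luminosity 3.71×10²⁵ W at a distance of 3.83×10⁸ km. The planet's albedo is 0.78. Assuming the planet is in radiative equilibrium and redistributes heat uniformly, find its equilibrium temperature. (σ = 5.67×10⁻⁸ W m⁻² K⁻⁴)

d = 3.83×10⁸ km = 3.83×10¹¹ m.
Flux: S = L/(4πd²) = 3.71×10²⁵/(4π×(3.83×10¹¹)²) = 20.1 W m⁻².
Energy balance: absorbed = emitted ⇒ πR²·S(1−A) = 4πR²·σT_eq⁴, so T_eq⁴ = S(1−A)/(4σ).
T_eq = [20.1 × 0.22 / (4 × 5.67×10⁻⁸)]^(1/4) = (1.95×10⁷)^(1/4) = 66.5 K.

T_eq ≈ 66.5 K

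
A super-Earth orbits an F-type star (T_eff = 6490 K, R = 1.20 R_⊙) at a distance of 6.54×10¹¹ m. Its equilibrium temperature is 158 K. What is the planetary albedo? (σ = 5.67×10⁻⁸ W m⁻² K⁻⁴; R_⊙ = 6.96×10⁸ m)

R_⋆ = 1.20 × 6.96×10⁸ = 8.35×10⁸ m.
L = 4πR_⋆²σT_⋆⁴ = 4π(8.35×10⁸)² × 5.67×10⁻⁸ × (6490)⁴ = 8.82×10²⁶ W.
S = L/(4πd²) = 164 W m⁻².
From T_eq⁴ = S(1−A)/(4σ): 1−A = 4σT_eq⁴/S.
1−A = 4 × 5.67×10⁻⁸ × (158)⁴ / 164 = 0.862.

A ≈ 0.14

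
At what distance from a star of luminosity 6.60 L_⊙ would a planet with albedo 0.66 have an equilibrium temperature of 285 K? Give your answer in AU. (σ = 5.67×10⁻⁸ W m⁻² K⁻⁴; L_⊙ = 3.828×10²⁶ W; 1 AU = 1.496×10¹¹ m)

d ≈ 1.43 AU

L = 6.60 × 3.828×10²⁶ = 2.53×10²⁷ W.
From T_eq⁴ = L(1−A)/(16πσd²): d = √[L(1−A)/(16πσT_eq⁴)].
d = √[2.53×10²⁷ × 0.34 / (16π × 5.67×10⁻⁸ × (285)⁴)] = 2.14×10¹¹ m = 1.43 AU.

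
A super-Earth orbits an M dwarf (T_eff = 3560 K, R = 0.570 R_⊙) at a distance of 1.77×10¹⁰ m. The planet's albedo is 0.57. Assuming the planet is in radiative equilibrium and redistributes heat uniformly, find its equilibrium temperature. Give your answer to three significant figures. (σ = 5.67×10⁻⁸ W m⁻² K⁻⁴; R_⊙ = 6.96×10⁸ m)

T_eq ≈ 305 K

R_⋆ = 0.570 × 6.96×10⁸ = 3.97×10⁸ m.
L = 4πR_⋆²σT_⋆⁴ = 4π(3.97×10⁸)² × 5.67×10⁻⁸ × (3560)⁴ = 1.80×10²⁵ W.
S = L/(4πd²) = 4580 W m⁻².
Energy balance: absorbed = emitted ⇒ πR²·S(1−A) = 4πR²·σT_eq⁴, so T_eq⁴ = S(1−A)/(4σ).
T_eq = [4580 × 0.43 / (4 × 5.67×10⁻⁸)]^(1/4) = (8.67×10⁹)^(1/4) = 305 K.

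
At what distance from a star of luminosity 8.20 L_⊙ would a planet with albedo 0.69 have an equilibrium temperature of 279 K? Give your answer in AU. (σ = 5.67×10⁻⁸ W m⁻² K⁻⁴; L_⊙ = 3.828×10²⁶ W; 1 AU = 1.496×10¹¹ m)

L = 8.20 × 3.828×10²⁶ = 3.14×10²⁷ W.
From T_eq⁴ = L(1−A)/(16πσd²): d = √[L(1−A)/(16πσT_eq⁴)].
d = √[3.14×10²⁷ × 0.31 / (16π × 5.67×10⁻⁸ × (279)⁴)] = 2.37×10¹¹ m = 1.59 AU.

d ≈ 1.59 AU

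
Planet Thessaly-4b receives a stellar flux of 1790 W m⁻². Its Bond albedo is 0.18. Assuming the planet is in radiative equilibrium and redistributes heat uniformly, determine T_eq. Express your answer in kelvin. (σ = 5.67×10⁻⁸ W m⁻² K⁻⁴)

Energy balance: absorbed = emitted ⇒ πR²·S(1−A) = 4πR²·σT_eq⁴, so T_eq⁴ = S(1−A)/(4σ).
T_eq = [1790 × 0.82 / (4 × 5.67×10⁻⁸)]^(1/4) = (6.47×10⁹)^(1/4) = 284 K.

T_eq ≈ 284 K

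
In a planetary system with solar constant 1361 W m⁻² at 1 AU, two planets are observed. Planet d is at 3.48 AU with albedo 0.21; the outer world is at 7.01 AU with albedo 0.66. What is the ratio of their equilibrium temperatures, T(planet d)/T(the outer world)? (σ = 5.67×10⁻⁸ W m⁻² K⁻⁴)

T₁/T₂ ≈ 1.752

T_eq = [S₀(1−A)/(4σd²)]^(1/4), so T ∝ (1−A)^(1/4) / √d.
T₁ = [1361×0.79/(4×5.67×10⁻⁸×3.48²)]^(1/4) = 140.66 K.
T₂ = [1361×0.34/(4×5.67×10⁻⁸×7.01²)]^(1/4) = 80.27 K.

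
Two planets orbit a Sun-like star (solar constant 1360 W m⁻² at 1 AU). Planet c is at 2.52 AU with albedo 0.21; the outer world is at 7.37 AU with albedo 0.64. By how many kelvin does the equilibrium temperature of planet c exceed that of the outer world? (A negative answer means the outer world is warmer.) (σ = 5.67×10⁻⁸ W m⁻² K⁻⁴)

ΔT ≈ 85.9 K

T_eq = [S₀(1−A)/(4σd²)]^(1/4), so T ∝ (1−A)^(1/4) / √d.
T₁ = [1360×0.79/(4×5.67×10⁻⁸×2.52²)]^(1/4) = 165.26 K.
T₂ = [1360×0.36/(4×5.67×10⁻⁸×7.37²)]^(1/4) = 79.40 K.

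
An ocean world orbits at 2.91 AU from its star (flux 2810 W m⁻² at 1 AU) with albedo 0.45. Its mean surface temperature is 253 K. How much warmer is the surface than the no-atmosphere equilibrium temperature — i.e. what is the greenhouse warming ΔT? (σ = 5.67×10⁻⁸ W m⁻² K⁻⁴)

ΔT ≈ 84.6 K

S = 2810/2.91² = 331.8 W m⁻².
T_eq = [S(1−A)/(4σ)]^(1/4) = [331.8×0.55/(4×5.67×10⁻⁸)]^(1/4) = 168.4 K.
ΔT = T_surf − T_eq = 253 − 168.4.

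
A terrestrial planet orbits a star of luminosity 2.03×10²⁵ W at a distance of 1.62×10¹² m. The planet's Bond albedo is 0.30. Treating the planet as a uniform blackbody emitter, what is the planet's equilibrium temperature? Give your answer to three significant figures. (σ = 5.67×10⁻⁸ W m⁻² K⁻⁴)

Flux: S = L/(4πd²) = 2.03×10²⁵/(4π×(1.62×10¹²)²) = 0.616 W m⁻².
Energy balance: absorbed = emitted ⇒ πR²·S(1−A) = 4πR²·σT_eq⁴, so T_eq⁴ = S(1−A)/(4σ).
T_eq = [0.616 × 0.70 / (4 × 5.67×10⁻⁸)]^(1/4) = (1.90×10⁶)^(1/4) = 37.1 K.

T_eq ≈ 37.1 K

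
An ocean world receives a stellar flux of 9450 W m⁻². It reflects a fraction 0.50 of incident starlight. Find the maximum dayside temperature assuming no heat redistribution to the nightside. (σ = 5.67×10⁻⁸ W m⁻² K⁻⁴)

T_ss ≈ 537 K

With no redistribution each surface element balances locally: S(1−A) = σT⁴.
T = [9450 × 0.50 / 5.67×10⁻⁸]^(1/4) = (8.33×10¹⁰)^(1/4) = 537 K.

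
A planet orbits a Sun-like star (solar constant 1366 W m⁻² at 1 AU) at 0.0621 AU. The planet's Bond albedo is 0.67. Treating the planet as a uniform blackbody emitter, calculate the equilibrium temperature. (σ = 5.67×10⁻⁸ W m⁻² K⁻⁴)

T_eq ≈ 847 K

Flux at 0.0621 AU: S = 1366/0.0621² = 3.54×10⁵ W m⁻².
Energy balance: absorbed = emitted ⇒ πR²·S(1−A) = 4πR²·σT_eq⁴, so T_eq⁴ = S(1−A)/(4σ).
T_eq = [3.54×10⁵ × 0.33 / (4 × 5.67×10⁻⁸)]^(1/4) = (5.15×10¹¹)^(1/4) = 847 K.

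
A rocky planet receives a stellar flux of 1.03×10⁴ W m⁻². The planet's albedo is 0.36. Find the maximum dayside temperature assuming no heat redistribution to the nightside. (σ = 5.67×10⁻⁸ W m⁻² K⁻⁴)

T_ss ≈ 584 K

With no redistribution each surface element balances locally: S(1−A) = σT⁴.
T = [1.03×10⁴ × 0.64 / 5.67×10⁻⁸]^(1/4) = (1.16×10¹¹)^(1/4) = 584 K.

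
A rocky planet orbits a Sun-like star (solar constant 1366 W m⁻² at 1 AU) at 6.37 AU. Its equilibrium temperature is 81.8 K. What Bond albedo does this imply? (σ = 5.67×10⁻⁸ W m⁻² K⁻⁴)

A ≈ 0.70

Flux at 6.37 AU: S = 1366/6.37² = 33.7 W m⁻².
From T_eq⁴ = S(1−A)/(4σ): 1−A = 4σT_eq⁴/S.
1−A = 4 × 5.67×10⁻⁸ × (81.8)⁴ / 33.7 = 0.302.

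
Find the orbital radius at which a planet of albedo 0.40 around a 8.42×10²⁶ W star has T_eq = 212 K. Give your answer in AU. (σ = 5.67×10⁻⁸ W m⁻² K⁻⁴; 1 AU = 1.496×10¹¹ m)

From T_eq⁴ = L(1−A)/(16πσd²): d = √[L(1−A)/(16πσT_eq⁴)].
d = √[8.42×10²⁶ × 0.60 / (16π × 5.67×10⁻⁸ × (212)⁴)] = 2.96×10¹¹ m = 1.98 AU.

d ≈ 1.98 AU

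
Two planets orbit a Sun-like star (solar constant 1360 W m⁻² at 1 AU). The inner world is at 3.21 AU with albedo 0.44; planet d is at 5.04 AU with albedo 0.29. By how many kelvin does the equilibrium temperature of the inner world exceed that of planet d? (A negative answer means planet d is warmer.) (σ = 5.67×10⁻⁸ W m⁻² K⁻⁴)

ΔT ≈ 20.6 K

T_eq = [S₀(1−A)/(4σd²)]^(1/4), so T ∝ (1−A)^(1/4) / √d.
T₁ = [1360×0.56/(4×5.67×10⁻⁸×3.21²)]^(1/4) = 134.36 K.
T₂ = [1360×0.71/(4×5.67×10⁻⁸×5.04²)]^(1/4) = 113.78 K.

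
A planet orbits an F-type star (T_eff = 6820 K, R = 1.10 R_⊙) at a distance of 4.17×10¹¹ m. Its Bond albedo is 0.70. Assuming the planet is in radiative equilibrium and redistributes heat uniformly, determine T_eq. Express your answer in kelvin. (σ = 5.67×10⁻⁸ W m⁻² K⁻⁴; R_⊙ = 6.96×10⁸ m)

R_⋆ = 1.10 × 6.96×10⁸ = 7.66×10⁸ m.
L = 4πR_⋆²σT_⋆⁴ = 4π(7.66×10⁸)² × 5.67×10⁻⁸ × (6820)⁴ = 9.04×10²⁶ W.
S = L/(4πd²) = 413 W m⁻².
Energy balance: absorbed = emitted ⇒ πR²·S(1−A) = 4πR²·σT_eq⁴, so T_eq⁴ = S(1−A)/(4σ).
T_eq = [413 × 0.30 / (4 × 5.67×10⁻⁸)]^(1/4) = (5.47×10⁸)^(1/4) = 153 K.

T_eq ≈ 153 K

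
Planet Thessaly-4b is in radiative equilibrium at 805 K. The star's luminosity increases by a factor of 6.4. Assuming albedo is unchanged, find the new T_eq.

T_eq ∝ L^(1/4) · d^(−1/2).
T′ = 805 × 6.4^(1/4) = 1280 K.

T_eq ≈ 1280 K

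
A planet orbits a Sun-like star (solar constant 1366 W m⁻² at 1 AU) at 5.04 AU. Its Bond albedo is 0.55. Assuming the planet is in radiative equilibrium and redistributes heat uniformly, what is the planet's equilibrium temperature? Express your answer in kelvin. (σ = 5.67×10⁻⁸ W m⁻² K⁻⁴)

Flux at 5.04 AU: S = 1366/5.04² = 53.8 W m⁻².
Energy balance: absorbed = emitted ⇒ πR²·S(1−A) = 4πR²·σT_eq⁴, so T_eq⁴ = S(1−A)/(4σ).
T_eq = [53.8 × 0.45 / (4 × 5.67×10⁻⁸)]^(1/4) = (1.07×10⁸)^(1/4) = 102 K.

T_eq ≈ 102 K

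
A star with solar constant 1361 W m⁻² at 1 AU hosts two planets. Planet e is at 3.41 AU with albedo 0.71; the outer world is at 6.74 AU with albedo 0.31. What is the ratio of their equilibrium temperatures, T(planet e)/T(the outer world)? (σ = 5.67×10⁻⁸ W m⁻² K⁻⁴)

T₁/T₂ ≈ 1.132

T_eq = [S₀(1−A)/(4σd²)]^(1/4), so T ∝ (1−A)^(1/4) / √d.
T₁ = [1361×0.29/(4×5.67×10⁻⁸×3.41²)]^(1/4) = 110.61 K.
T₂ = [1361×0.69/(4×5.67×10⁻⁸×6.74²)]^(1/4) = 97.71 K.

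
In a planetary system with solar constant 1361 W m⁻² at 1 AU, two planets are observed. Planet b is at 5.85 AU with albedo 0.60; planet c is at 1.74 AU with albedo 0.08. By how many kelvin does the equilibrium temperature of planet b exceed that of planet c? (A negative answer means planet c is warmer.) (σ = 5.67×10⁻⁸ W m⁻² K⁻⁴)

T_eq = [S₀(1−A)/(4σd²)]^(1/4), so T ∝ (1−A)^(1/4) / √d.
T₁ = [1361×0.40/(4×5.67×10⁻⁸×5.85²)]^(1/4) = 91.51 K.
T₂ = [1361×0.92/(4×5.67×10⁻⁸×1.74²)]^(1/4) = 206.65 K.

ΔT ≈ -115.1 K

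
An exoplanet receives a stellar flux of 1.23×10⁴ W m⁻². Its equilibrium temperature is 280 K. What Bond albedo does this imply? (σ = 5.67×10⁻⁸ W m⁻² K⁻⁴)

A ≈ 0.89

From T_eq⁴ = S(1−A)/(4σ): 1−A = 4σT_eq⁴/S.
1−A = 4 × 5.67×10⁻⁸ × (280)⁴ / 1.23×10⁴ = 0.113.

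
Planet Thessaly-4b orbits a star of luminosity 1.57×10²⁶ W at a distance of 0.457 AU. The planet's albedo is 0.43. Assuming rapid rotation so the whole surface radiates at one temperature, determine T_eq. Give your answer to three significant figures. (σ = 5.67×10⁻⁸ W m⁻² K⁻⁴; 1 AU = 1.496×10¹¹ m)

d = 0.457 AU = 6.84×10¹⁰ m.
Flux: S = L/(4πd²) = 1.57×10²⁶/(4π×(6.84×10¹⁰)²) = 2670 W m⁻².
Energy balance: absorbed = emitted ⇒ πR²·S(1−A) = 4πR²·σT_eq⁴, so T_eq⁴ = S(1−A)/(4σ).
T_eq = [2670 × 0.57 / (4 × 5.67×10⁻⁸)]^(1/4) = (6.72×10⁹)^(1/4) = 286 K.

T_eq ≈ 286 K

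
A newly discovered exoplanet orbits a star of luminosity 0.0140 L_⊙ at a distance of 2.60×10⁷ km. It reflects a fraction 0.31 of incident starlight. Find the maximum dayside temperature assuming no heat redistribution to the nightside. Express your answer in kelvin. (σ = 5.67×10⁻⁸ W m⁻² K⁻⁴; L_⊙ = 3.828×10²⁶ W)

T_ss ≈ 296 K

d = 2.60×10⁷ km = 2.60×10¹⁰ m.
L = 0.0140 × 3.828×10²⁶ = 5.36×10²⁴ W.
Flux: S = L/(4πd²) = 5.36×10²⁴/(4π×(2.60×10¹⁰)²) = 631 W m⁻².
With no redistribution each surface element balances locally: S(1−A) = σT⁴.
T = [631 × 0.69 / 5.67×10⁻⁸]^(1/4) = (7.68×10⁹)^(1/4) = 296 K.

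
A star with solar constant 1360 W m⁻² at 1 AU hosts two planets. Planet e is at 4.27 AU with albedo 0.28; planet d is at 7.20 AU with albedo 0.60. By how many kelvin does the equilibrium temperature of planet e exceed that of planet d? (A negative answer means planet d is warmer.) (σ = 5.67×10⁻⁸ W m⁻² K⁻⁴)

T_eq = [S₀(1−A)/(4σd²)]^(1/4), so T ∝ (1−A)^(1/4) / √d.
T₁ = [1360×0.72/(4×5.67×10⁻⁸×4.27²)]^(1/4) = 124.05 K.
T₂ = [1360×0.40/(4×5.67×10⁻⁸×7.20²)]^(1/4) = 82.48 K.

ΔT ≈ 41.6 K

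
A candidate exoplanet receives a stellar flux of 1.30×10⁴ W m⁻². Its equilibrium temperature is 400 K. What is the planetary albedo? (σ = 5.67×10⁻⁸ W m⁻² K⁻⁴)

From T_eq⁴ = S(1−A)/(4σ): 1−A = 4σT_eq⁴/S.
1−A = 4 × 5.67×10⁻⁸ × (400)⁴ / 1.30×10⁴ = 0.447.

A ≈ 0.55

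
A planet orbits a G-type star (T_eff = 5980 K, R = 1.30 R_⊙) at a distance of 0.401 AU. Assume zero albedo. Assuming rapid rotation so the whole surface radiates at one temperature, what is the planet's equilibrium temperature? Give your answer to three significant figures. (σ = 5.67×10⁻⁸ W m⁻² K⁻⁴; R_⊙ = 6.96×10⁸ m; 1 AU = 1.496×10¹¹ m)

R_⋆ = 1.30 × 6.96×10⁸ = 9.05×10⁸ m.
d = 0.401 AU = 6.00×10¹⁰ m.
L = 4πR_⋆²σT_⋆⁴ = 4π(9.05×10⁸)² × 5.67×10⁻⁸ × (5980)⁴ = 7.46×10²⁶ W.
S = L/(4πd²) = 1.65×10⁴ W m⁻².
Energy balance: absorbed = emitted ⇒ πR²·S(1−A) = 4πR²·σT_eq⁴, so T_eq⁴ = S(1−A)/(4σ).
T_eq = [1.65×10⁴ × 1.00 / (4 × 5.67×10⁻⁸)]^(1/4) = (7.27×10¹⁰)^(1/4) = 519 K.

T_eq ≈ 519 K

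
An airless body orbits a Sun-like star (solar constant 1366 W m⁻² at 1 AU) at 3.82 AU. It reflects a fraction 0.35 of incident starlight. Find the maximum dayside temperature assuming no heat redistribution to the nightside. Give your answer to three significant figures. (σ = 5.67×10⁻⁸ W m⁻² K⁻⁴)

T_ss ≈ 181 K

Flux at 3.82 AU: S = 1366/3.82² = 93.6 W m⁻².
With no redistribution each surface element balances locally: S(1−A) = σT⁴.
T = [93.6 × 0.65 / 5.67×10⁻⁸]^(1/4) = (1.07×10⁹)^(1/4) = 181 K.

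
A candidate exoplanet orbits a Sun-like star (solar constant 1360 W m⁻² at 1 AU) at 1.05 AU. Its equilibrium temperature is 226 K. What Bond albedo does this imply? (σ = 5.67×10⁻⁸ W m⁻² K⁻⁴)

A ≈ 0.52

Flux at 1.05 AU: S = 1360/1.05² = 1230 W m⁻².
From T_eq⁴ = S(1−A)/(4σ): 1−A = 4σT_eq⁴/S.
1−A = 4 × 5.67×10⁻⁸ × (226)⁴ / 1230 = 0.480.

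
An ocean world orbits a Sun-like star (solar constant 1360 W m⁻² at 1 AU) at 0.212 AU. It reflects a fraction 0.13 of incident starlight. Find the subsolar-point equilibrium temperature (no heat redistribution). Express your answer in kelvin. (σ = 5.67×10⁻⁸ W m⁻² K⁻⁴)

Flux at 0.212 AU: S = 1360/0.212² = 3.03×10⁴ W m⁻².
At the subsolar point the surface absorbs S(1−A) and emits σT⁴ per unit area — no factor of 4, since only the local patch is in balance.
T = [3.03×10⁴ × 0.87 / 5.67×10⁻⁸]^(1/4) = (4.64×10¹¹)^(1/4) = 825 K.

T_ss ≈ 825 K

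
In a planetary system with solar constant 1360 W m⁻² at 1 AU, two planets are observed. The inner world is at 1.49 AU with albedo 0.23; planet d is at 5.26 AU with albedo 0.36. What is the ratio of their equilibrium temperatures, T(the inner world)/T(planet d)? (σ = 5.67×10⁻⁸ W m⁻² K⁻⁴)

T_eq = [S₀(1−A)/(4σd²)]^(1/4), so T ∝ (1−A)^(1/4) / √d.
T₁ = [1360×0.77/(4×5.67×10⁻⁸×1.49²)]^(1/4) = 213.55 K.
T₂ = [1360×0.64/(4×5.67×10⁻⁸×5.26²)]^(1/4) = 108.52 K.

T₁/T₂ ≈ 1.968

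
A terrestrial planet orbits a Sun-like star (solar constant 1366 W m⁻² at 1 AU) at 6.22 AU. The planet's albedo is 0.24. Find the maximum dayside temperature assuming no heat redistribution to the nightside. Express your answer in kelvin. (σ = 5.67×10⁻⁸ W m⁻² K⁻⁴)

Flux at 6.22 AU: S = 1366/6.22² = 35.3 W m⁻².
With no redistribution each surface element balances locally: S(1−A) = σT⁴.
T = [35.3 × 0.76 / 5.67×10⁻⁸]^(1/4) = (4.73×10⁸)^(1/4) = 147 K.

T_ss ≈ 147 K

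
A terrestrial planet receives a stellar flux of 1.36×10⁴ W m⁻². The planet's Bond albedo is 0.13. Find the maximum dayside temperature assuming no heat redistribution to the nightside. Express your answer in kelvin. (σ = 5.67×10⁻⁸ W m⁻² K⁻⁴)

T_ss ≈ 676 K

With no redistribution each surface element balances locally: S(1−A) = σT⁴.
T = [1.36×10⁴ × 0.87 / 5.67×10⁻⁸]^(1/4) = (2.09×10¹¹)^(1/4) = 676 K.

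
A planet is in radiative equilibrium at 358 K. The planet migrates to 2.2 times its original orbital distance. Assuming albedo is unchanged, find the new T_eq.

T_eq ∝ L^(1/4) · d^(−1/2).
T′ = 358 / 2.2^(1/2) = 241 K.

T_eq ≈ 241 K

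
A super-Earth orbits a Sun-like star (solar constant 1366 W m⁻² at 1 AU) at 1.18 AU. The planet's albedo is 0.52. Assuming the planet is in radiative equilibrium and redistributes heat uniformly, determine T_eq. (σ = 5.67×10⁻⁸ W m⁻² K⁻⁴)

T_eq ≈ 213 K

Flux at 1.18 AU: S = 1366/1.18² = 981 W m⁻².
Energy balance: absorbed = emitted ⇒ πR²·S(1−A) = 4πR²·σT_eq⁴, so T_eq⁴ = S(1−A)/(4σ).
T_eq = [981 × 0.48 / (4 × 5.67×10⁻⁸)]^(1/4) = (2.08×10⁹)^(1/4) = 213 K.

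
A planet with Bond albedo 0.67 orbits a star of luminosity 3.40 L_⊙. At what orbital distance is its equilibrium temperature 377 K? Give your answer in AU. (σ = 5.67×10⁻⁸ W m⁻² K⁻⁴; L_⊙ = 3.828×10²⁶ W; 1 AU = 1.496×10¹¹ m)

d ≈ 0.577 AU

L = 3.40 × 3.828×10²⁶ = 1.30×10²⁷ W.
From T_eq⁴ = L(1−A)/(16πσd²): d = √[L(1−A)/(16πσT_eq⁴)].
d = √[1.30×10²⁷ × 0.33 / (16π × 5.67×10⁻⁸ × (377)⁴)] = 8.64×10¹⁰ m = 0.577 AU.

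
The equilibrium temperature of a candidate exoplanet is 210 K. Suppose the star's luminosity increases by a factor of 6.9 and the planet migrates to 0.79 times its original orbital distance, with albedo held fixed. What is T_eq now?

T_eq ∝ L^(1/4) · d^(−1/2).
T′ = 210 × 6.9^(1/4) / 0.79^(1/2) = 383 K.

T_eq ≈ 383 K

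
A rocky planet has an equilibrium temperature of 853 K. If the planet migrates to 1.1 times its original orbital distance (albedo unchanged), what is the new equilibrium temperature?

T_eq ≈ 813 K

T_eq ∝ L^(1/4) · d^(−1/2).
T′ = 853 / 1.1^(1/2) = 813 K.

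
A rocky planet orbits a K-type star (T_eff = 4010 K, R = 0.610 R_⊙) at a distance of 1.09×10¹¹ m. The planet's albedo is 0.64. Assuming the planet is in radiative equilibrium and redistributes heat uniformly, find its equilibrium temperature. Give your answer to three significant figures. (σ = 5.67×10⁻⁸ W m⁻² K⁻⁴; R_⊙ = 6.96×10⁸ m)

R_⋆ = 0.610 × 6.96×10⁸ = 4.25×10⁸ m.
L = 4πR_⋆²σT_⋆⁴ = 4π(4.25×10⁸)² × 5.67×10⁻⁸ × (4010)⁴ = 3.32×10²⁵ W.
S = L/(4πd²) = 222 W m⁻².
Energy balance: absorbed = emitted ⇒ πR²·S(1−A) = 4πR²·σT_eq⁴, so T_eq⁴ = S(1−A)/(4σ).
T_eq = [222 × 0.36 / (4 × 5.67×10⁻⁸)]^(1/4) = (3.53×10⁸)^(1/4) = 137 K.

T_eq ≈ 137 K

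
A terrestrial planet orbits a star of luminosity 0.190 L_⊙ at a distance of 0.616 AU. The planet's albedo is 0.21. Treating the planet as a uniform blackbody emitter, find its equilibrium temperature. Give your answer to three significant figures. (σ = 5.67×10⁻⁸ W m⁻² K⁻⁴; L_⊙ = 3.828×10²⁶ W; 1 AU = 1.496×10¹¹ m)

d = 0.616 AU = 9.22×10¹⁰ m.
L = 0.190 × 3.828×10²⁶ = 7.27×10²⁵ W.
Flux: S = L/(4πd²) = 7.27×10²⁵/(4π×(9.22×10¹⁰)²) = 682 W m⁻².
Energy balance: absorbed = emitted ⇒ πR²·S(1−A) = 4πR²·σT_eq⁴, so T_eq⁴ = S(1−A)/(4σ).
T_eq = [682 × 0.79 / (4 × 5.67×10⁻⁸)]^(1/4) = (2.37×10⁹)^(1/4) = 221 K.

T_eq ≈ 221 K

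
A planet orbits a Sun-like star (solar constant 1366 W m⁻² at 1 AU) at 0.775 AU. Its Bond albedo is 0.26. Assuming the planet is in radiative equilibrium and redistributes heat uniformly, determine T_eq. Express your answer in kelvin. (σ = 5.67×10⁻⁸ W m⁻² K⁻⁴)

Flux at 0.775 AU: S = 1366/0.775² = 2270 W m⁻².
Energy balance: absorbed = emitted ⇒ πR²·S(1−A) = 4πR²·σT_eq⁴, so T_eq⁴ = S(1−A)/(4σ).
T_eq = [2270 × 0.74 / (4 × 5.67×10⁻⁸)]^(1/4) = (7.42×10⁹)^(1/4) = 294 K.

T_eq ≈ 294 K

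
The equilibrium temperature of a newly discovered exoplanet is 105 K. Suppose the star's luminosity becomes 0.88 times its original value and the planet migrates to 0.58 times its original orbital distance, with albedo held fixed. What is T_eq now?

T_eq ≈ 134 K

T_eq ∝ L^(1/4) · d^(−1/2).
T′ = 105 × 0.88^(1/4) / 0.58^(1/2) = 134 K.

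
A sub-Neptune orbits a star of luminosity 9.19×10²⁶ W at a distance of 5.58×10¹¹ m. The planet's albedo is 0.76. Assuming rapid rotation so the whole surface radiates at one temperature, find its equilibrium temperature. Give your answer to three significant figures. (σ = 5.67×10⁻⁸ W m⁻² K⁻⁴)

Flux: S = L/(4πd²) = 9.19×10²⁶/(4π×(5.58×10¹¹)²) = 235 W m⁻².
Energy balance: absorbed = emitted ⇒ πR²·S(1−A) = 4πR²·σT_eq⁴, so T_eq⁴ = S(1−A)/(4σ).
T_eq = [235 × 0.24 / (4 × 5.67×10⁻⁸)]^(1/4) = (2.49×10⁸)^(1/4) = 126 K.

T_eq ≈ 126 K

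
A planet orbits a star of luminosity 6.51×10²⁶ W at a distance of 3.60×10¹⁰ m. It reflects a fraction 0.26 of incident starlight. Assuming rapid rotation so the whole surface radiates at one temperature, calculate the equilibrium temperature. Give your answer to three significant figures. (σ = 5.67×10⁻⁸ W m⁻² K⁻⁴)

T_eq ≈ 601 K

Flux: S = L/(4πd²) = 6.51×10²⁶/(4π×(3.60×10¹⁰)²) = 4.00×10⁴ W m⁻².
Energy balance: absorbed = emitted ⇒ πR²·S(1−A) = 4πR²·σT_eq⁴, so T_eq⁴ = S(1−A)/(4σ).
T_eq = [4.00×10⁴ × 0.74 / (4 × 5.67×10⁻⁸)]^(1/4) = (1.30×10¹¹)^(1/4) = 601 K.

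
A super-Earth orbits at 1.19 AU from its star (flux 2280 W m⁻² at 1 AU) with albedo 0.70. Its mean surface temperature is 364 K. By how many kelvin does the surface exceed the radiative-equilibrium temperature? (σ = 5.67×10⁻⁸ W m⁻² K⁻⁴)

ΔT ≈ 149.2 K

S = 2280/1.19² = 1610 W m⁻².
T_eq = [S(1−A)/(4σ)]^(1/4) = [1610×0.30/(4×5.67×10⁻⁸)]^(1/4) = 214.8 K.
ΔT = T_surf − T_eq = 364 − 214.8.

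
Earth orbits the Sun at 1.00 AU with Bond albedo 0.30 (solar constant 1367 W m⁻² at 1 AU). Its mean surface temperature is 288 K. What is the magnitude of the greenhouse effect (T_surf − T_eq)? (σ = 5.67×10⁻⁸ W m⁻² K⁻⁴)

S = 1367/1.00² = 1367 W m⁻².
T_eq = [S(1−A)/(4σ)]^(1/4) = [1367×0.70/(4×5.67×10⁻⁸)]^(1/4) = 254.9 K.
ΔT = T_surf − T_eq = 288 − 254.9.

ΔT ≈ 33.1 K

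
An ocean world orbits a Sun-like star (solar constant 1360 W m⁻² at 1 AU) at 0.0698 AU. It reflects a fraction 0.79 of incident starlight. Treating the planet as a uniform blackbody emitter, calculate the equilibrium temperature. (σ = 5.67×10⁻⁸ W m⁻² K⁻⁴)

Flux at 0.0698 AU: S = 1360/0.0698² = 2.79×10⁵ W m⁻².
Energy balance: absorbed = emitted ⇒ πR²·S(1−A) = 4πR²·σT_eq⁴, so T_eq⁴ = S(1−A)/(4σ).
T_eq = [2.79×10⁵ × 0.21 / (4 × 5.67×10⁻⁸)]^(1/4) = (2.58×10¹¹)^(1/4) = 713 K.

T_eq ≈ 713 K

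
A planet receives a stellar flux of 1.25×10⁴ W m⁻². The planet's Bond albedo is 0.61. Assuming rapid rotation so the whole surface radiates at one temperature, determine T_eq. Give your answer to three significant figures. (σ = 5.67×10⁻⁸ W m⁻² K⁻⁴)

Energy balance: absorbed = emitted ⇒ πR²·S(1−A) = 4πR²·σT_eq⁴, so T_eq⁴ = S(1−A)/(4σ).
T_eq = [1.25×10⁴ × 0.39 / (4 × 5.67×10⁻⁸)]^(1/4) = (2.15×10¹⁰)^(1/4) = 383 K.

T_eq ≈ 383 K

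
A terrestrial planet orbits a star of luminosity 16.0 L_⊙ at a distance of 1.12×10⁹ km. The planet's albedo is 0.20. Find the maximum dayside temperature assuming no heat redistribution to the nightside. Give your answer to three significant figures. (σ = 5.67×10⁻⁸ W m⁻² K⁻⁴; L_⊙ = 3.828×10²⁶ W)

d = 1.12×10⁹ km = 1.12×10¹² m.
L = 16.0 × 3.828×10²⁶ = 6.12×10²⁷ W.
Flux: S = L/(4πd²) = 6.12×10²⁷/(4π×(1.12×10¹²)²) = 389 W m⁻².
With no redistribution each surface element balances locally: S(1−A) = σT⁴.
T = [389 × 0.80 / 5.67×10⁻⁸]^(1/4) = (5.48×10⁹)^(1/4) = 272 K.

T_ss ≈ 272 K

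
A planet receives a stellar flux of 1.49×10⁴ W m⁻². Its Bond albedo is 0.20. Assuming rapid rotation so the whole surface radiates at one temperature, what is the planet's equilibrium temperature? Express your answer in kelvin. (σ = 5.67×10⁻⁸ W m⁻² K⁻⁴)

Energy balance: absorbed = emitted ⇒ πR²·S(1−A) = 4πR²·σT_eq⁴, so T_eq⁴ = S(1−A)/(4σ).
T_eq = [1.49×10⁴ × 0.80 / (4 × 5.67×10⁻⁸)]^(1/4) = (5.26×10¹⁰)^(1/4) = 479 K.

T_eq ≈ 479 K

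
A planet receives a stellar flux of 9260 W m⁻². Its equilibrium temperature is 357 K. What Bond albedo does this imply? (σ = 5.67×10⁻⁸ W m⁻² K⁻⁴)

A ≈ 0.60

From T_eq⁴ = S(1−A)/(4σ): 1−A = 4σT_eq⁴/S.
1−A = 4 × 5.67×10⁻⁸ × (357)⁴ / 9260 = 0.398.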